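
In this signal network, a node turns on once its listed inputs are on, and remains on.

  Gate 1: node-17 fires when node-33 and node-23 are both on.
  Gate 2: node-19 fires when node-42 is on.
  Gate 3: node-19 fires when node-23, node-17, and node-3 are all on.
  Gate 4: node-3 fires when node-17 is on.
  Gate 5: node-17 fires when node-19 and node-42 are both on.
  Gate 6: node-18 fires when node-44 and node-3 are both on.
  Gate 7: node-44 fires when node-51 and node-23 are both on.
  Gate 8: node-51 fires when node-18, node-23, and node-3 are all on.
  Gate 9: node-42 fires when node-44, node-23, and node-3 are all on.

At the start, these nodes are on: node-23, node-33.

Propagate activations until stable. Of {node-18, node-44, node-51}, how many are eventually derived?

0

node-18 would need node-44 and node-3 (Gate 6), but node-44 never turns on.
node-44 would need node-51 and node-23 (Gate 7), but node-51 never turns on.
node-51 would need node-18, node-23, and node-3 (Gate 8), but node-18 never turns on.
None of the 3 are reached.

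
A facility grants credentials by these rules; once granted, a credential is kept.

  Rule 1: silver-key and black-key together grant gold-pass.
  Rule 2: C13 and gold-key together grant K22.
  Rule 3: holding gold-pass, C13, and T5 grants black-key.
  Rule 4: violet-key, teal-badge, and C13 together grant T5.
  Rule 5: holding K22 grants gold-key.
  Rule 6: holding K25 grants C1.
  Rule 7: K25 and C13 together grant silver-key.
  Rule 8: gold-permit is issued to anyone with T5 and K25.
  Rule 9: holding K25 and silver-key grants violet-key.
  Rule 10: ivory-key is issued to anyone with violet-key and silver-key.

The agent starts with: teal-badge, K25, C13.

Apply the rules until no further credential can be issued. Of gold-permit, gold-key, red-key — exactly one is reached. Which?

Holding K25 and C13 grants silver-key (Rule 7).
Holding K25 and silver-key grants violet-key (Rule 9).
Holding violet-key, teal-badge, and C13 grants T5 (Rule 4).
Holding T5 and K25 grants gold-permit (Rule 8).
gold-key would need K22 (Rule 5), but K22 is never granted. No rule produces red-key, and it is not given.

gold-permit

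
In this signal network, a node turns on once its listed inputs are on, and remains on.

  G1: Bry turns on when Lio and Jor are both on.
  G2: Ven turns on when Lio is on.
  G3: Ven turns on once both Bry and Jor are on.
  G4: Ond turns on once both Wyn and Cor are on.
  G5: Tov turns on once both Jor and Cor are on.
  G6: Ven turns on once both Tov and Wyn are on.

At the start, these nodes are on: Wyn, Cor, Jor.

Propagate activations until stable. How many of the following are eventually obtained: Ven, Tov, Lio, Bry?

2

G5: Jor and Cor on → Tov on.
Tov and Wyn are on, so Ven turns on (G6).
Ven: reached.
Tov: reached.
No rule produces Lio, and it is not given.
Bry would need Lio and Jor (G1), but Lio never turns on.
Reached: Ven and Tov — 2 of the 4.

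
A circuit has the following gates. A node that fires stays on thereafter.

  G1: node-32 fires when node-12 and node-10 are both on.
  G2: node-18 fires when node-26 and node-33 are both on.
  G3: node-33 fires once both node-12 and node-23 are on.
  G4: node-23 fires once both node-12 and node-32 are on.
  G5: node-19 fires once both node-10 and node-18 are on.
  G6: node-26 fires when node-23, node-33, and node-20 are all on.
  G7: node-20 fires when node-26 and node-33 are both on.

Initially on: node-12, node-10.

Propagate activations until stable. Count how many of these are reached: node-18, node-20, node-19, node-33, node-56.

G1: node-12 and node-10 on → node-32 on.
G4: node-12 and node-32 on → node-23 on.
node-12 and node-23 are on, so node-33 fires (G3).
node-18 would need node-26 and node-33 (G2), but node-26 never turns on.
node-20 would need node-26 and node-33 (G7), but node-26 never turns on.
node-19 would need node-10 and node-18 (G5), but node-18 never turns on.
node-33: reached.
No rule produces node-56, and it is not given.
Reached: node-33 — 1 of the 5.

1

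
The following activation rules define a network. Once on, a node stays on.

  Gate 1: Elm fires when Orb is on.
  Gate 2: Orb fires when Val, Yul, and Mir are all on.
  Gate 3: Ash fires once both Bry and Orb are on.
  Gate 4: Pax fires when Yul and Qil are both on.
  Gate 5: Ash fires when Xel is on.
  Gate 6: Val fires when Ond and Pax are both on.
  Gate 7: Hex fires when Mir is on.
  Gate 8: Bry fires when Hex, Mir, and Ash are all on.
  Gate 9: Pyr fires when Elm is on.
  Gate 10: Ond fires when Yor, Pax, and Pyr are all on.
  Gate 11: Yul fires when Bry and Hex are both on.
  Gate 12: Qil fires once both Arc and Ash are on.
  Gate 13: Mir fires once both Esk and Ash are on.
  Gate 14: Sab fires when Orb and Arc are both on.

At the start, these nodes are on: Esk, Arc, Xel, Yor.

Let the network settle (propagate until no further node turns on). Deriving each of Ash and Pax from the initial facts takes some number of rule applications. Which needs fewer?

Ash: Xel is on, so Ash fires (Gate 5). [1 rule application]
Pax: Gate 5: Xel on → Ash on. Esk and Ash are on, so Mir fires (Gate 13). Arc and Ash are on, so Qil fires (Gate 12). Gate 7: Mir on → Hex on. Gate 8: Hex, Mir, and Ash on → Bry on. Bry and Hex are on, so Yul fires (Gate 11). Gate 4: Yul and Qil on → Pax on. [7 rule applications]
Ash needs fewer.

Ash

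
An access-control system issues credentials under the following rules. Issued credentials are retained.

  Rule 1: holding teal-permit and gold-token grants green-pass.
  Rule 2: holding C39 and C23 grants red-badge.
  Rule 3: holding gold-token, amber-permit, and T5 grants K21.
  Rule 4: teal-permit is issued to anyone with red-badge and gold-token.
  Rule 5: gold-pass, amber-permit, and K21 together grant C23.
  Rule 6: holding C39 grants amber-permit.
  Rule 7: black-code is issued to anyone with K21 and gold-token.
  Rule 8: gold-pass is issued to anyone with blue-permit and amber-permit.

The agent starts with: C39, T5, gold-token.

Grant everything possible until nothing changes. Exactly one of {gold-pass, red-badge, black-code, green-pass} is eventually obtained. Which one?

black-code

Holding C39 grants amber-permit (Rule 6).
Holding gold-token, amber-permit, and T5 grants K21 (Rule 3).
Holding K21 and gold-token grants black-code (Rule 7).
gold-pass would need blue-permit and amber-permit (Rule 8), but blue-permit is never granted. green-pass would need teal-permit and gold-token (Rule 1), but teal-permit is never granted. red-badge would need C39 and C23 (Rule 2), but C23 is never granted.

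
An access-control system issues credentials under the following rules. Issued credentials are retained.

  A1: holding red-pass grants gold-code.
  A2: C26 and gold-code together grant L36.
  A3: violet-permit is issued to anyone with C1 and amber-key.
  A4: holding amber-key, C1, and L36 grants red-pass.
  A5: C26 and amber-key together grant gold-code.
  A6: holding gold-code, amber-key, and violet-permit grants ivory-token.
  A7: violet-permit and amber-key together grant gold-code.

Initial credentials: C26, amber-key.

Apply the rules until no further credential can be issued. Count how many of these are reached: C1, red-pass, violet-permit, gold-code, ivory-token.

1

Holding C26 and amber-key grants gold-code (A5).
No rule produces C1, and it is not given.
red-pass would need amber-key, C1, and L36 (A4), but C1 is never granted.
violet-permit would need C1 and amber-key (A3), but C1 is never granted.
gold-code: reached.
ivory-token would need gold-code, amber-key, and violet-permit (A6), but violet-permit is never granted.
Reached: gold-code — 1 of the 5.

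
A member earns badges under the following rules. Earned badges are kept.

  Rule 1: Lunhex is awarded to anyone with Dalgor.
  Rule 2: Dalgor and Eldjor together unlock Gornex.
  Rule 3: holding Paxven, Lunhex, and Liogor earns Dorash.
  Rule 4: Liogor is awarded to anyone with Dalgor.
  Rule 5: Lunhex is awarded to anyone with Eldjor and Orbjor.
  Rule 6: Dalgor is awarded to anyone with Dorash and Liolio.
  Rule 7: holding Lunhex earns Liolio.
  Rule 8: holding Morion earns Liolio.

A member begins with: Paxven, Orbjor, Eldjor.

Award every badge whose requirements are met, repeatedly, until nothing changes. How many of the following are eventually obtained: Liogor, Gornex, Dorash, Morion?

Liogor would need Dalgor (Rule 4), but Dalgor is never earned.
Gornex would need Dalgor and Eldjor (Rule 2), but Dalgor is never earned.
Dorash would need Paxven, Lunhex, and Liogor (Rule 3), but Liogor is never earned.
No rule produces Morion, and it is not given.
None of the 4 are reached.

0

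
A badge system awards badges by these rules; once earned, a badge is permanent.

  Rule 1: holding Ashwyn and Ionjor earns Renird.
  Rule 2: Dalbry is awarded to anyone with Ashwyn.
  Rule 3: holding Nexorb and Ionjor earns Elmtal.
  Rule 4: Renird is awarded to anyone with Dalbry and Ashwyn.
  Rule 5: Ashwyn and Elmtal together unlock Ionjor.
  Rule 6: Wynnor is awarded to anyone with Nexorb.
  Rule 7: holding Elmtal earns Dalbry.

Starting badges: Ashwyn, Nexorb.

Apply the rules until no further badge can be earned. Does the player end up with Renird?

Yes

With Ashwyn, Dalbry is earned (Rule 2).
With Dalbry and Ashwyn, Renird is earned (Rule 4).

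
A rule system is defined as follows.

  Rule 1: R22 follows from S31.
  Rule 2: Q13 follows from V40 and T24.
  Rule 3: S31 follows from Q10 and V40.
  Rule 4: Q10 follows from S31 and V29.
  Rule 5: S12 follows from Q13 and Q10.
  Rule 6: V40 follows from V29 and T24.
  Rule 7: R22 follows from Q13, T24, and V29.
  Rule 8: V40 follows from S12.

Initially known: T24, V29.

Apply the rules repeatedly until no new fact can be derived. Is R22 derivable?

From V29 and T24, Rule 6 gives V40.
V40 and T24 hold, so Q13 follows (Rule 2).
Q13, T24, and V29 hold, so R22 follows (Rule 7).

Yes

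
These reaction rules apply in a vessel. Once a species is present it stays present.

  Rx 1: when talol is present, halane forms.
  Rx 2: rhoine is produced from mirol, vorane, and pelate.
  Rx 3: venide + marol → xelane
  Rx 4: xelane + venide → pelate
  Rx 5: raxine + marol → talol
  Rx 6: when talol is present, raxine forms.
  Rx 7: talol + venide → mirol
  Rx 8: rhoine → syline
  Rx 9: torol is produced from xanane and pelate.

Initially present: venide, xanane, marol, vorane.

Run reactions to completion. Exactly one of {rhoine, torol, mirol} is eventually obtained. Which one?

torol

venide and marol present → xelane forms (Rx 3).
xelane and venide present → pelate forms (Rx 4).
xanane and pelate present → torol forms (Rx 9).
mirol would need talol and venide (Rx 7), but talol never forms. rhoine would need mirol, vorane, and pelate (Rx 2), but mirol never forms.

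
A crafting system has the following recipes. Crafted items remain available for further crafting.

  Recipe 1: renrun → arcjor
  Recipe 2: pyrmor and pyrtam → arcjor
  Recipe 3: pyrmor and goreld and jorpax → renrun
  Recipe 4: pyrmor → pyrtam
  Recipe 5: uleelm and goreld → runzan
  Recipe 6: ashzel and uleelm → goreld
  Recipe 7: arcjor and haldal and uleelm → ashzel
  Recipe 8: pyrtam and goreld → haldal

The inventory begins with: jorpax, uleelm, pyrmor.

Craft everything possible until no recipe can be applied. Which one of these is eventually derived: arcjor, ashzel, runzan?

Using Recipe 4, pyrmor makes pyrtam.
Using Recipe 2, pyrmor and pyrtam make arcjor.
runzan would need uleelm and goreld (Recipe 5), but goreld is never obtained. ashzel would need arcjor, haldal, and uleelm (Recipe 7), but haldal is never obtained.

arcjor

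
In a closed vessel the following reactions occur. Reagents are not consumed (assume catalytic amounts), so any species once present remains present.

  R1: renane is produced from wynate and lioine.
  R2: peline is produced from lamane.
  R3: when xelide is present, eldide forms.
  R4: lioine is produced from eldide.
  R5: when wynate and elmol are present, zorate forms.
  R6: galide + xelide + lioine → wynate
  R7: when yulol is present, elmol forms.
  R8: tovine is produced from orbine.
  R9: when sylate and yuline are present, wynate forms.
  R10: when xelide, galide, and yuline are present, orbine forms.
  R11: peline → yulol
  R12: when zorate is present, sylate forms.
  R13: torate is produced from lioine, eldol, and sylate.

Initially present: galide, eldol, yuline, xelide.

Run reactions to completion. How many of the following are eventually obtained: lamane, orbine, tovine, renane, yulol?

xelide, galide, and yuline present → orbine forms (R10).
xelide present → eldide forms (R3).
eldide present → lioine forms (R4).
orbine present → tovine forms (R8).
galide, xelide, and lioine present → wynate forms (R6).
wynate and lioine present → renane forms (R1).
No rule produces lamane, and it is not given.
orbine: reached.
tovine: reached.
renane: reached.
yulol would need peline (R11), but peline never forms.
Reached: orbine, tovine, and renane — 3 of the 5.

3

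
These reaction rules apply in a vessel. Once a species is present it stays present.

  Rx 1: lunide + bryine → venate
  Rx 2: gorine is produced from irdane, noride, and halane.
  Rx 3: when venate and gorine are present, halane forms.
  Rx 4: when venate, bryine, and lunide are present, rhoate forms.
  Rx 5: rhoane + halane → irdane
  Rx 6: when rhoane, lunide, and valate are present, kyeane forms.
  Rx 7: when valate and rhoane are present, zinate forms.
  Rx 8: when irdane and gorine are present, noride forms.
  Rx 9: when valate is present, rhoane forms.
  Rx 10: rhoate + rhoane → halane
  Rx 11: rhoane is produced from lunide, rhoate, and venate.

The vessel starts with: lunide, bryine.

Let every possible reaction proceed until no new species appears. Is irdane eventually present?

lunide and bryine present → venate forms (Rx 1).
venate, bryine, and lunide present → rhoate forms (Rx 4).
lunide, rhoate, and venate present → rhoane forms (Rx 11).
rhoate and rhoane present → halane forms (Rx 10).
rhoane and halane present → irdane forms (Rx 5).

Yes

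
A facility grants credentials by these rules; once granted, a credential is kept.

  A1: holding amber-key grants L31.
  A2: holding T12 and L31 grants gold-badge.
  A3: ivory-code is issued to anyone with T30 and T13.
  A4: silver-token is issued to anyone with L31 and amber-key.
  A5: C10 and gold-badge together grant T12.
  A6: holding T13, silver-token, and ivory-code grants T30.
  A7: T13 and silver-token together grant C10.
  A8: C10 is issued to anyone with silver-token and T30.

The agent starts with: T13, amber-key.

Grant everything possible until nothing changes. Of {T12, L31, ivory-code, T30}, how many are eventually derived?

Holding amber-key grants L31 (A1).
T12 would need C10 and gold-badge (A5), but gold-badge is never granted.
L31: reached.
ivory-code would need T30 and T13 (A3), but T30 is never granted.
T30 would need T13, silver-token, and ivory-code (A6), but ivory-code is never granted.
Reached: L31 — 1 of the 4.

1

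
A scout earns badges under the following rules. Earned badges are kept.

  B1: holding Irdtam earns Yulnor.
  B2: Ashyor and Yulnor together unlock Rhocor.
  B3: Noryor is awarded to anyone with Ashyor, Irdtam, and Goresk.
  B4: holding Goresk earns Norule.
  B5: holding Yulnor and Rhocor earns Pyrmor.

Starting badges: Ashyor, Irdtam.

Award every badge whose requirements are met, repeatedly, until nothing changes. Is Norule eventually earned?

No

Norule would need Goresk (B4), but Goresk is never earned.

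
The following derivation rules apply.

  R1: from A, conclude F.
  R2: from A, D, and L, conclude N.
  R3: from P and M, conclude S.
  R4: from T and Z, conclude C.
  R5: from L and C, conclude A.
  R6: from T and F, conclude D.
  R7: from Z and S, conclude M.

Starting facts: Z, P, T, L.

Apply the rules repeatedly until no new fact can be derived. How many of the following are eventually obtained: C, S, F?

2

From T and Z, R4 gives C.
L and C hold, so A follows (R5).
A holds, so F follows (R1).
C: reached.
S would need P and M (R3), but M is never established.
F: reached.
Reached: C and F — 2 of the 3.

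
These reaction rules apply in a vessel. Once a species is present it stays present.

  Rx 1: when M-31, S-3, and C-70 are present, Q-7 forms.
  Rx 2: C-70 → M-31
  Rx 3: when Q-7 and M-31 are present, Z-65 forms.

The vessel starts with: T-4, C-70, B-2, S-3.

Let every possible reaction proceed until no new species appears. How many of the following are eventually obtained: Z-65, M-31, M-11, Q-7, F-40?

C-70 present → M-31 forms (Rx 2).
M-31, S-3, and C-70 present → Q-7 forms (Rx 1).
Q-7 and M-31 present → Z-65 forms (Rx 3).
Z-65: reached.
M-31: reached.
No rule produces M-11, and it is not given.
Q-7: reached.
No rule produces F-40, and it is not given.
Reached: Z-65, M-31, and Q-7 — 3 of the 5.

3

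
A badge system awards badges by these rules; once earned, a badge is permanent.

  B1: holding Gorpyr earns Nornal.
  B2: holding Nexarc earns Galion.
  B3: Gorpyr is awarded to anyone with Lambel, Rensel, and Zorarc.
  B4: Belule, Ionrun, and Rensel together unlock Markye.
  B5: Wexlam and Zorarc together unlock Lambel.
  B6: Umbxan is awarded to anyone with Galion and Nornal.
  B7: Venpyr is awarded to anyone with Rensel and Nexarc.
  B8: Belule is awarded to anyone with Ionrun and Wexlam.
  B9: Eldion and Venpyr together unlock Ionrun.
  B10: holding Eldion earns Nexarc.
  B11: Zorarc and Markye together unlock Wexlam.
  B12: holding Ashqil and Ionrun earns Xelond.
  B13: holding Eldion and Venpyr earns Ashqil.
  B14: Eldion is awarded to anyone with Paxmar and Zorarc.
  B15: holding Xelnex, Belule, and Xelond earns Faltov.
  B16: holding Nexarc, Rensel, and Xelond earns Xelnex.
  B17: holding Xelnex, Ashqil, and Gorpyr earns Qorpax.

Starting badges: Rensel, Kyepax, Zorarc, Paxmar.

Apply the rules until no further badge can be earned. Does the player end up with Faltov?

Faltov would need Xelnex, Belule, and Xelond (B15), but Belule is never earned.

No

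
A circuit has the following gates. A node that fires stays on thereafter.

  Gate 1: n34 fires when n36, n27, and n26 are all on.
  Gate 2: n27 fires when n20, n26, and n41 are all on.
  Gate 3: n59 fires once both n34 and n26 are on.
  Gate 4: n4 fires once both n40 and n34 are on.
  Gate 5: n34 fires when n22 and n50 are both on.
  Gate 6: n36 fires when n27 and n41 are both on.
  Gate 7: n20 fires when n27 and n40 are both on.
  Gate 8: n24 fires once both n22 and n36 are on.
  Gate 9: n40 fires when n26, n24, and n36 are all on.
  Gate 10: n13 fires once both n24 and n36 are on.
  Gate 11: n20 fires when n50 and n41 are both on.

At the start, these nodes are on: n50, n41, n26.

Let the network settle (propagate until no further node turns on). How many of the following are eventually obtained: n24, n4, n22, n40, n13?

n24 would need n22 and n36 (Gate 8), but n22 never turns on.
n4 would need n40 and n34 (Gate 4), but n40 never turns on.
No rule produces n22, and it is not given.
n40 would need n26, n24, and n36 (Gate 9), but n24 never turns on.
n13 would need n24 and n36 (Gate 10), but n24 never turns on.
None of the 5 are reached.

0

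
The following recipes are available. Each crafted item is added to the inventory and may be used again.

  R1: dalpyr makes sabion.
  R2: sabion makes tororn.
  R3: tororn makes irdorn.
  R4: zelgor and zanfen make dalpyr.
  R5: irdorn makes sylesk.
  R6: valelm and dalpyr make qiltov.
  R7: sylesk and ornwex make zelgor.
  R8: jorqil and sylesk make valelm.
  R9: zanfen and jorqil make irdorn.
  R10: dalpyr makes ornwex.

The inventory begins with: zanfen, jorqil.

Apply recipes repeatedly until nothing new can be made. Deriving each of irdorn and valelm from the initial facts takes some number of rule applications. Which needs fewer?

irdorn: Using R9, zanfen and jorqil make irdorn. [1 rule application]
valelm: zanfen and jorqil → irdorn (R9). irdorn → sylesk (R5). Using R8, jorqil and sylesk make valelm. [3 rule applications]
irdorn needs fewer.

irdorn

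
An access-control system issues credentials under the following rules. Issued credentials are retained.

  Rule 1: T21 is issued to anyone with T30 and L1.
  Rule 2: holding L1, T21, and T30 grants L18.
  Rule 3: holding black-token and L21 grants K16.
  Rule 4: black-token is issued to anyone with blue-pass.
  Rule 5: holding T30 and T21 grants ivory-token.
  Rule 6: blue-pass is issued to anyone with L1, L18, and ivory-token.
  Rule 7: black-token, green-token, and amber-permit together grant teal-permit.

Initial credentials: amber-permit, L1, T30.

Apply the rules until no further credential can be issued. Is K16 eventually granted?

No

K16 would need black-token and L21 (Rule 3), but L21 is never granted.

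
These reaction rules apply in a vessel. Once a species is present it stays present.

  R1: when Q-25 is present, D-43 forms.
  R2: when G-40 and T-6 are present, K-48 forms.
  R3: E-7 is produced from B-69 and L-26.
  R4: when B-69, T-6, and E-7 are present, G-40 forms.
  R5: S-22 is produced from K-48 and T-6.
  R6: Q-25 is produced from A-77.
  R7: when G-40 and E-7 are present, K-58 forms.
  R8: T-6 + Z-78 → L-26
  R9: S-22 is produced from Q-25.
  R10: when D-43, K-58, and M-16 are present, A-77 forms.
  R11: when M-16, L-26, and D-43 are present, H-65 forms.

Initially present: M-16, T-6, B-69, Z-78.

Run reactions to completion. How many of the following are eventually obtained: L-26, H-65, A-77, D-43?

T-6 and Z-78 present → L-26 forms (R8).
L-26: reached.
H-65 would need M-16, L-26, and D-43 (R11), but D-43 never forms.
A-77 would need D-43, K-58, and M-16 (R10), but D-43 never forms.
D-43 would need Q-25 (R1), but Q-25 never forms.
Reached: L-26 — 1 of the 4.

1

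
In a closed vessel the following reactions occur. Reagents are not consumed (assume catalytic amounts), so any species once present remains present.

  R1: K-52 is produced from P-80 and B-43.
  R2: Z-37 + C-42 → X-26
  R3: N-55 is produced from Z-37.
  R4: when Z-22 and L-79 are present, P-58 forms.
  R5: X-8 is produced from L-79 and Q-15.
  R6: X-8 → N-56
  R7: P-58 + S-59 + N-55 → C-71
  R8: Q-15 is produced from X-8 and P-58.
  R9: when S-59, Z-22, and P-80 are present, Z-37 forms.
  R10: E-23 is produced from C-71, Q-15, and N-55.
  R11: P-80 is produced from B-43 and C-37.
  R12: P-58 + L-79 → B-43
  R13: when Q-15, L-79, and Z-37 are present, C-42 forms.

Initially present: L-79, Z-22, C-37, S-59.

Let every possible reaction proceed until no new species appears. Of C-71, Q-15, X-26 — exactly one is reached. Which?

Z-22 and L-79 present → P-58 forms (R4).
P-58 and L-79 present → B-43 forms (R12).
B-43 and C-37 present → P-80 forms (R11).
S-59, Z-22, and P-80 present → Z-37 forms (R9).
Z-37 present → N-55 forms (R3).
P-58, S-59, and N-55 present → C-71 forms (R7).
X-26 would need Z-37 and C-42 (R2), but C-42 never forms. Q-15 would need X-8 and P-58 (R8), but X-8 never forms.

C-71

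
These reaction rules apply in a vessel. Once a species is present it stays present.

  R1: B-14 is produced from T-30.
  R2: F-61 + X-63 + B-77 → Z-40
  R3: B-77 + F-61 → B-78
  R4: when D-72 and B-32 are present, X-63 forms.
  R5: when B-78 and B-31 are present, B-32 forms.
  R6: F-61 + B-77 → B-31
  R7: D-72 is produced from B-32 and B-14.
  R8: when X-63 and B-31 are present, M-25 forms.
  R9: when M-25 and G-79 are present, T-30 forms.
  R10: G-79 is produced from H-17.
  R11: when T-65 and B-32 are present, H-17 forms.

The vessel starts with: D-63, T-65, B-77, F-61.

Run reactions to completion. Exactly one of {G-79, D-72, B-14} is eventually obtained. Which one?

G-79

B-77 and F-61 present → B-78 forms (R3).
F-61 and B-77 present → B-31 forms (R6).
B-78 and B-31 present → B-32 forms (R5).
T-65 and B-32 present → H-17 forms (R11).
H-17 present → G-79 forms (R10).
B-14 would need T-30 (R1), but T-30 never forms. D-72 would need B-32 and B-14 (R7), but B-14 never forms.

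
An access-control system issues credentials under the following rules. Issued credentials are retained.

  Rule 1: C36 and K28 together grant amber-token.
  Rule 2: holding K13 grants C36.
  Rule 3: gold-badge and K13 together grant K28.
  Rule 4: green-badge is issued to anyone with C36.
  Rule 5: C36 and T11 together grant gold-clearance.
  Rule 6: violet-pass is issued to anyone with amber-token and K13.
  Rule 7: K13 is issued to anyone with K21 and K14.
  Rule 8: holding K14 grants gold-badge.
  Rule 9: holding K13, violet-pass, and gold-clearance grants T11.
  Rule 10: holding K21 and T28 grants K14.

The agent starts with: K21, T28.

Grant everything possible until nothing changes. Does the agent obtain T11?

No

T11 would need K13, violet-pass, and gold-clearance (Rule 9), but gold-clearance is never granted.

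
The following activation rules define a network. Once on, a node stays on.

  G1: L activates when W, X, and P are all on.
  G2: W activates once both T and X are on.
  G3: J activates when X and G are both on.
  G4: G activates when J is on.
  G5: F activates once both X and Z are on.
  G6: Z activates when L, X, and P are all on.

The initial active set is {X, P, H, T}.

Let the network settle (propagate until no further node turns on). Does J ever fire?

J would need X and G (G3), but G never turns on.

No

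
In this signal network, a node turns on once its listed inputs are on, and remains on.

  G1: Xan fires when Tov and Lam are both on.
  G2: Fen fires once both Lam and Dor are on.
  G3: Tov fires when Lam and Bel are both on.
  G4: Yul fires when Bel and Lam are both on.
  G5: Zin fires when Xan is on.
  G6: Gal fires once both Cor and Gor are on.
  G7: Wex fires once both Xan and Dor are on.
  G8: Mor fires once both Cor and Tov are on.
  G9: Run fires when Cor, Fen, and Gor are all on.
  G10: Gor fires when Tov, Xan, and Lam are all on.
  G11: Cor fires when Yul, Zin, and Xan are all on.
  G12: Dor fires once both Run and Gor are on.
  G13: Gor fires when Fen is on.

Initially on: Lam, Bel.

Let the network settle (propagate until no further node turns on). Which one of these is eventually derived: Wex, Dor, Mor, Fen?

G3: Lam and Bel on → Tov on.
Bel and Lam are on, so Yul fires (G4).
Tov and Lam are on, so Xan fires (G1).
G5: Xan on → Zin on.
G11: Yul, Zin, and Xan on → Cor on.
G8: Cor and Tov on → Mor on.
Dor would need Run and Gor (G12), but Run never turns on. Wex would need Xan and Dor (G7), but Dor never turns on. Fen would need Lam and Dor (G2), but Dor never turns on.

Mor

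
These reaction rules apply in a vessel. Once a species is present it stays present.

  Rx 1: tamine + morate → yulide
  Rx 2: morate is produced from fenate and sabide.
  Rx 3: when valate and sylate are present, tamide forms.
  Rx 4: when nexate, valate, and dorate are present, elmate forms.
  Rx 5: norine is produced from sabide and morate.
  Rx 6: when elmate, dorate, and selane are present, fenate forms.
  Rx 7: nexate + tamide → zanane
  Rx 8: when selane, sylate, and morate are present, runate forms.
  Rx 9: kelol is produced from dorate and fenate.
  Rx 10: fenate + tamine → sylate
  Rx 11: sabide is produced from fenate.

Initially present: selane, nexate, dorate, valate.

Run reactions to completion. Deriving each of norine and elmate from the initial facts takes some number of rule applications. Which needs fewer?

elmate: nexate, valate, and dorate present → elmate forms (Rx 4). [1 rule application]
norine: nexate, valate, and dorate present → elmate forms (Rx 4). elmate, dorate, and selane present → fenate forms (Rx 6). fenate present → sabide forms (Rx 11). fenate and sabide present → morate forms (Rx 2). sabide and morate present → norine forms (Rx 5). [5 rule applications]
elmate needs fewer.

elmate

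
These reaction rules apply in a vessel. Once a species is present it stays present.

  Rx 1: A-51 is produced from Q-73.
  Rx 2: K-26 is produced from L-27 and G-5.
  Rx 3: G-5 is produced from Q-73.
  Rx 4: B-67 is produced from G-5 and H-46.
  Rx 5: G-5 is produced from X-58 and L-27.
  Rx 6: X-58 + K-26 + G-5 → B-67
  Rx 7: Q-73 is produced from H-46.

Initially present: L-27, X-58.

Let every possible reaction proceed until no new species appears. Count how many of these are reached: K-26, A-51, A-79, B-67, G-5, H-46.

X-58 and L-27 present → G-5 forms (Rx 5).
L-27 and G-5 present → K-26 forms (Rx 2).
X-58, K-26, and G-5 present → B-67 forms (Rx 6).
K-26: reached.
A-51 would need Q-73 (Rx 1), but Q-73 never forms.
No rule produces A-79, and it is not given.
B-67: reached.
G-5: reached.
No rule produces H-46, and it is not given.
Reached: K-26, B-67, and G-5 — 3 of the 6.

3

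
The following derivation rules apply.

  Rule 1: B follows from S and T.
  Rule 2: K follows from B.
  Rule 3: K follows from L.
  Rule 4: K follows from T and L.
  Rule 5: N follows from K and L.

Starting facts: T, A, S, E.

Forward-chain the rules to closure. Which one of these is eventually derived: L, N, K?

K

From S and T, Rule 1 gives B.
B holds, so K follows (Rule 2).
N would need K and L (Rule 5), but L is never established. No rule produces L, and it is not given.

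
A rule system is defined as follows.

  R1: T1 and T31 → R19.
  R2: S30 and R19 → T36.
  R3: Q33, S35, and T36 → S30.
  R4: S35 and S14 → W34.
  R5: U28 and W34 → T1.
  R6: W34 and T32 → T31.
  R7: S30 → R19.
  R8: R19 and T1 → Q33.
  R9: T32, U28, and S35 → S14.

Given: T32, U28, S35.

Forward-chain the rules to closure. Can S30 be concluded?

No

S30 would need Q33, S35, and T36 (R3), but T36 is never established.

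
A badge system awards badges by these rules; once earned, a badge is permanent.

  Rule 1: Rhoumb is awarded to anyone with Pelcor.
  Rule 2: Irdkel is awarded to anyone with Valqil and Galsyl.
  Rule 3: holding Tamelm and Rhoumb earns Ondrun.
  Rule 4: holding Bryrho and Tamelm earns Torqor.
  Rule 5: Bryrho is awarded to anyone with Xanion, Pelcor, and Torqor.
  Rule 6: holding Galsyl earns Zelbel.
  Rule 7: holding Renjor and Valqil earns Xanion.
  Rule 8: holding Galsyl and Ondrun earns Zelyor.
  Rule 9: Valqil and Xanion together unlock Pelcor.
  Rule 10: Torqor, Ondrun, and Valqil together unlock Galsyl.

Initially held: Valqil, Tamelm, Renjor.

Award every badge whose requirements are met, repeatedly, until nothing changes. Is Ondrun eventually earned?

Yes

With Renjor and Valqil, Xanion is earned (Rule 7).
With Valqil and Xanion, Pelcor is earned (Rule 9).
With Pelcor, Rhoumb is earned (Rule 1).
With Tamelm and Rhoumb, Ondrun is earned (Rule 3).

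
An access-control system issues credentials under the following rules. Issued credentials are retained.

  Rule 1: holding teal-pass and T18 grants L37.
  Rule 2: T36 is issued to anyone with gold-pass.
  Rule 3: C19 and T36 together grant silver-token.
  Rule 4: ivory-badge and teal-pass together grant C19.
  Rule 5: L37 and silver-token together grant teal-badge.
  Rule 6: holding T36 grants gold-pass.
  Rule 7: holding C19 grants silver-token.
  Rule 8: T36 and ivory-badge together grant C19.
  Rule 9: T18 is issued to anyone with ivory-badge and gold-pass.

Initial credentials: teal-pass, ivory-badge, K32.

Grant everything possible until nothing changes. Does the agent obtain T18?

T18 would need ivory-badge and gold-pass (Rule 9), but gold-pass is never granted.

No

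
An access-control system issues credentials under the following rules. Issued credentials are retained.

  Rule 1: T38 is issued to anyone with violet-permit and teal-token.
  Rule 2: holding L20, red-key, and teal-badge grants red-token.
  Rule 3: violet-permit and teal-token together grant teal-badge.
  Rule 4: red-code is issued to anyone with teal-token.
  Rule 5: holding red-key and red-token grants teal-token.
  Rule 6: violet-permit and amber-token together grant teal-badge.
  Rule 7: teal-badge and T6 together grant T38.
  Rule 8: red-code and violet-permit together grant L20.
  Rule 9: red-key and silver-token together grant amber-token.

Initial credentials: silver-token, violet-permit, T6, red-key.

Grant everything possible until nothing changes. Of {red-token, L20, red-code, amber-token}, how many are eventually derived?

1

Holding red-key and silver-token grants amber-token (Rule 9).
red-token would need L20, red-key, and teal-badge (Rule 2), but L20 is never granted.
L20 would need red-code and violet-permit (Rule 8), but red-code is never granted.
red-code would need teal-token (Rule 4), but teal-token is never granted.
amber-token: reached.
Reached: amber-token — 1 of the 4.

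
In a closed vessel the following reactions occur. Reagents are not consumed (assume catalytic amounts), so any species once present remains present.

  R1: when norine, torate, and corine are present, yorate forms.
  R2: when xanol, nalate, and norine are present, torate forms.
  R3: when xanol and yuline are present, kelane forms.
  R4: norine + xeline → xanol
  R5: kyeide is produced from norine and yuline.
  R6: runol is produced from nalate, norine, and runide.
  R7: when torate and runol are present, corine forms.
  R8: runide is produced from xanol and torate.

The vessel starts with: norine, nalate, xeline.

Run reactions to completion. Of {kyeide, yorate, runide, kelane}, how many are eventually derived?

2

norine and xeline present → xanol forms (R4).
xanol, nalate, and norine present → torate forms (R2).
xanol and torate present → runide forms (R8).
nalate, norine, and runide present → runol forms (R6).
torate and runol present → corine forms (R7).
norine, torate, and corine present → yorate forms (R1).
kyeide would need norine and yuline (R5), but yuline never forms.
yorate: reached.
runide: reached.
kelane would need xanol and yuline (R3), but yuline never forms.
Reached: yorate and runide — 2 of the 4.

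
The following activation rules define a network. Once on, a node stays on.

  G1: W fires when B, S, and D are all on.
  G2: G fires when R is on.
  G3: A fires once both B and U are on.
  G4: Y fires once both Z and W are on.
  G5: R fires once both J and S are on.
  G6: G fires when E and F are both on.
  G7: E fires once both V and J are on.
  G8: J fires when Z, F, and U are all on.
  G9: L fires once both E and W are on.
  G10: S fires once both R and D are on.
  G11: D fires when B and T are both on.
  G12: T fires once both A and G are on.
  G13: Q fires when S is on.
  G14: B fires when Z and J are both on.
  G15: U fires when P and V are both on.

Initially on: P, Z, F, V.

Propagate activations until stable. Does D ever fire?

P and V are on, so U fires (G15).
Z, F, and U are on, so J fires (G8).
Z and J are on, so B fires (G14).
V and J are on, so E fires (G7).
E and F are on, so G fires (G6).
B and U are on, so A fires (G3).
G12: A and G on → T on.
B and T are on, so D fires (G11).

Yes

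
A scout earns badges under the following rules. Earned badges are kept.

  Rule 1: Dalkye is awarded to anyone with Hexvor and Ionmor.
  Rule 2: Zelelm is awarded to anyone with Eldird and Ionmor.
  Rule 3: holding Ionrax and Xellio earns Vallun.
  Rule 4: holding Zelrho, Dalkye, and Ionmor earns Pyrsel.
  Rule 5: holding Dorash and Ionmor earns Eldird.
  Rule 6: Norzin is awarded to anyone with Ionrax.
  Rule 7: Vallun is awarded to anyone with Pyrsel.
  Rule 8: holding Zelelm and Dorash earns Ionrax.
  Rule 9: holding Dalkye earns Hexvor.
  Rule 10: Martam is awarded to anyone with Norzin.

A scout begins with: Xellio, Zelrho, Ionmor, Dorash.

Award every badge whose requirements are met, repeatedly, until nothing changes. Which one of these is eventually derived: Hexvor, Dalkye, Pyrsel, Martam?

With Dorash and Ionmor, Eldird is earned (Rule 5).
With Eldird and Ionmor, Zelelm is earned (Rule 2).
With Zelelm and Dorash, Ionrax is earned (Rule 8).
With Ionrax, Norzin is earned (Rule 6).
With Norzin, Martam is earned (Rule 10).
Pyrsel would need Zelrho, Dalkye, and Ionmor (Rule 4), but Dalkye is never earned. Hexvor would need Dalkye (Rule 9), but Dalkye is never earned. Dalkye would need Hexvor and Ionmor (Rule 1), but Hexvor is never earned.

Martam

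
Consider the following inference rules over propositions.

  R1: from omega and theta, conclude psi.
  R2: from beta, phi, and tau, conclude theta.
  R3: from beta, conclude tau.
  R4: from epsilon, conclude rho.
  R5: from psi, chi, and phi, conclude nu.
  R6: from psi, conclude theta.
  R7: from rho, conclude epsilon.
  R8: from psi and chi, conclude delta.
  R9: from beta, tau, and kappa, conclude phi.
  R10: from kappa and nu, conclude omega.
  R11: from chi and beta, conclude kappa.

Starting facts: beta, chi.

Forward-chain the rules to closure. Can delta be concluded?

delta would need psi and chi (R8), but psi is never established.

No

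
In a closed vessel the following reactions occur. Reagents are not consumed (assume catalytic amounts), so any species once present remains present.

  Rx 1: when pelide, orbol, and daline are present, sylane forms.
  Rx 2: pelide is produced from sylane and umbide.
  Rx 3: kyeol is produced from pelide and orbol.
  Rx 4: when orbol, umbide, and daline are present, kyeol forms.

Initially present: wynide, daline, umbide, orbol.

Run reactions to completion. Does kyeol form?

Yes

orbol, umbide, and daline present → kyeol forms (Rx 4).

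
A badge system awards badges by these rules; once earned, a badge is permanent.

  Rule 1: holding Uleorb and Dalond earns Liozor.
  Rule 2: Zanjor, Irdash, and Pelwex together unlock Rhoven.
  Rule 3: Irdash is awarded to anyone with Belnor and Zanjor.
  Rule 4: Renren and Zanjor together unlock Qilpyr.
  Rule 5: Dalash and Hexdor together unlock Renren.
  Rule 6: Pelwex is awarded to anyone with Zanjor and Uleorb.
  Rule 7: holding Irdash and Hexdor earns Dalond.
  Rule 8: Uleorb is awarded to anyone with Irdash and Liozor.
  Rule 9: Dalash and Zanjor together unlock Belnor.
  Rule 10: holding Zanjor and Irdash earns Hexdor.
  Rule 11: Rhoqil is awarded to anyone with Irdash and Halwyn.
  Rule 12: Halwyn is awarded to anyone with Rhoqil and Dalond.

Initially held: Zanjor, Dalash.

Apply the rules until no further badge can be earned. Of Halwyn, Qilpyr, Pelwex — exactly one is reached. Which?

Qilpyr

With Dalash and Zanjor, Belnor is earned (Rule 9).
With Belnor and Zanjor, Irdash is earned (Rule 3).
With Zanjor and Irdash, Hexdor is earned (Rule 10).
With Dalash and Hexdor, Renren is earned (Rule 5).
With Renren and Zanjor, Qilpyr is earned (Rule 4).
Pelwex would need Zanjor and Uleorb (Rule 6), but Uleorb is never earned. Halwyn would need Rhoqil and Dalond (Rule 12), but Rhoqil is never earned.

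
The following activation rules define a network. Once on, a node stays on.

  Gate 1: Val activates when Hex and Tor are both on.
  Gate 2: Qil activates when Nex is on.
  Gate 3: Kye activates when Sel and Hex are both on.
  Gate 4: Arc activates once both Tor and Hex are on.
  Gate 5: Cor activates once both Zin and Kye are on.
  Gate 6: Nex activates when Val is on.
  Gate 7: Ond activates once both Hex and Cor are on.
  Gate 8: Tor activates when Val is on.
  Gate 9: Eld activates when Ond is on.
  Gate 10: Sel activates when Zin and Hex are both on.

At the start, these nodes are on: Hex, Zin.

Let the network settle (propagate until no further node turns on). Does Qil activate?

No

Qil would need Nex (Gate 2), but Nex never turns on.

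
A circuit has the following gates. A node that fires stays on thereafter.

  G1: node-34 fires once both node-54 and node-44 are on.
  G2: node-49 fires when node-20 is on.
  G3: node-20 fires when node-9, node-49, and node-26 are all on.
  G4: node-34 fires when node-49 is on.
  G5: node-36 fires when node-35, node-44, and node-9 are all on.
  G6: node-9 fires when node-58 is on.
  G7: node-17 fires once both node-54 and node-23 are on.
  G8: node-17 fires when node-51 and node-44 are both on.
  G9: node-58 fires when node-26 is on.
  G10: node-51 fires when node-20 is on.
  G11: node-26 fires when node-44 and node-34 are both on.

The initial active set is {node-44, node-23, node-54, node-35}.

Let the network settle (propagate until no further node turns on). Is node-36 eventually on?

node-54 and node-44 are on, so node-34 fires (G1).
node-44 and node-34 are on, so node-26 fires (G11).
node-26 is on, so node-58 fires (G9).
node-58 is on, so node-9 fires (G6).
node-35, node-44, and node-9 are on, so node-36 fires (G5).

Yes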